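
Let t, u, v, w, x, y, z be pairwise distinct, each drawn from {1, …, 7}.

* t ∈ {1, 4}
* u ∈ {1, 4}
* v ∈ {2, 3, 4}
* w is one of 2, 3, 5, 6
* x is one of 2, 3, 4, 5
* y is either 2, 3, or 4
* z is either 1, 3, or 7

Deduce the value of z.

7

The 7 variables draw from only 7 values {1, 2, 3, 4, 5, 6, 7}, so each is used; only w can be 6, hence w = 6.
Among the 6 still-open variables, 5 fits only x (and all 6 values in {1, 2, 3, 4, 5, 7} must be used), so x = 5.
The 5 still-open variables together cover exactly {1, 2, 3, 4, 7} — 5 values for 5 variables — and 7 appears only in z's list, so z = 7.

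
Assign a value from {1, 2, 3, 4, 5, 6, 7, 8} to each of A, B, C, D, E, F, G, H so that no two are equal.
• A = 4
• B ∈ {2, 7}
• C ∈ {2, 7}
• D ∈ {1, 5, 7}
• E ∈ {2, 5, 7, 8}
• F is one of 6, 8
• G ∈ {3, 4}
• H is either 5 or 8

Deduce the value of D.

1

A has just one choice, so A = 4. Strike 4 from G.
G must be 3 (only option left).
The 6 still-open variables together cover exactly {1, 2, 5, 6, 7, 8} — 6 values for 6 variables — and 1 appears only in D's list, so D = 1.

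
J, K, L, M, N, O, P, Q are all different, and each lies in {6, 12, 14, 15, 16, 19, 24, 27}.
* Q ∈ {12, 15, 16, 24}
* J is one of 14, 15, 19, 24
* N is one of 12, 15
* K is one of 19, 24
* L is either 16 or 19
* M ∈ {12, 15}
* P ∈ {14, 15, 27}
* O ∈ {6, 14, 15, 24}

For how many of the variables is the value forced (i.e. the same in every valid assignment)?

The 8 variables together cover exactly {6, 12, 14, 15, 16, 19, 24, 27} — 8 values for 8 variables — and 6 appears only in O's list, so O = 6.
The 7 still-open variables draw from only 7 values {12, 14, 15, 16, 19, 24, 27}, so each is used; only P can be 27, hence P = 27.
The 6 still-open variables together cover exactly {12, 14, 15, 16, 19, 24} — 6 values for 6 variables — and 14 appears only in J's list, so J = 14.
M and N between them cover only {12, 15} — a naked pair. Remove those values from Q.
Determined: J=14, O=6, P=27. The other variables each still have more than one consistent value. That makes 3.

3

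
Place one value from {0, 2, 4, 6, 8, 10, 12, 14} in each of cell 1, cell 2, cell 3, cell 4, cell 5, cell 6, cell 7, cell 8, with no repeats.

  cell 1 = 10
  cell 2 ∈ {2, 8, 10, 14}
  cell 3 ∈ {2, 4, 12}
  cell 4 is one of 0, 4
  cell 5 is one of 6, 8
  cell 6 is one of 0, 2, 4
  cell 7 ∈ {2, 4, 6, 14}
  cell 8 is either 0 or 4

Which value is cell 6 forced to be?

2

cell 1 must be 10 (only option left). So cell 2 can't be 10.
Among the 7 still-open variables, 12 fits only cell 3 (and all 7 values in {0, 2, 4, 6, 8, 12, 14} must be used), so cell 3 = 12.
The 2 variables cell 4 and cell 8 are confined to {0, 4}, which locks those values in; drop them from cell 6, cell 7.
So cell 6 = 2.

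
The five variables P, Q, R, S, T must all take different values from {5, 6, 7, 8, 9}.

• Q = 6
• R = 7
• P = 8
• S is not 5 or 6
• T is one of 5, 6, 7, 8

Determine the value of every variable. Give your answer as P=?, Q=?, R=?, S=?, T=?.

P must be 8 (only option left). Eliminate 8 elsewhere: S, T.
That leaves Q = 6. Remove 6 from T.
That leaves R = 7. Strike 7 from S, T.
S's domain is down to {9}, so S = 9.
That leaves T = 5.

P=8, Q=6, R=7, S=9, T=5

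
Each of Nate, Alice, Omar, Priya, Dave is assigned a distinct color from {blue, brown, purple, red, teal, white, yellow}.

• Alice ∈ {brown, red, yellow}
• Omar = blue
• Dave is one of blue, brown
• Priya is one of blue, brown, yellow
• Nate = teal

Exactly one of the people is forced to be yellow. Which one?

Nate's domain is down to {teal}, so Nate = teal.
That leaves Omar = blue. Strike blue from Priya, Dave.
Dave must be brown (only option left). Strike brown from Alice, Priya.
So yellow goes to Priya.

Priya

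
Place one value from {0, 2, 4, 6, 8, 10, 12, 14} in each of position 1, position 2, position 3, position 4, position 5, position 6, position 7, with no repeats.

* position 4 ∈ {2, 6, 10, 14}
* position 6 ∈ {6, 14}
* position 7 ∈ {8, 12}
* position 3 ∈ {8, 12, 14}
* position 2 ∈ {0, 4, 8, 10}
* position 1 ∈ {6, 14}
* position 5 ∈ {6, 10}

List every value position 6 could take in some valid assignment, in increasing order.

6, 14

position 1 and position 6 share exactly the 2 values {6, 14}; by pigeonhole those values go to them, so strike 6, 14 from position 3, position 4, position 5.
position 5 must be 10 (only option left). So position 2, position 4 can't be 10.
position 4 must be 2 (only option left).
position 3 and position 7 share exactly the 2 values {8, 12}; by pigeonhole those values go to them, so strike 8, 12 from position 2.
No further eliminations apply; position 6 can still be any of 6, 14.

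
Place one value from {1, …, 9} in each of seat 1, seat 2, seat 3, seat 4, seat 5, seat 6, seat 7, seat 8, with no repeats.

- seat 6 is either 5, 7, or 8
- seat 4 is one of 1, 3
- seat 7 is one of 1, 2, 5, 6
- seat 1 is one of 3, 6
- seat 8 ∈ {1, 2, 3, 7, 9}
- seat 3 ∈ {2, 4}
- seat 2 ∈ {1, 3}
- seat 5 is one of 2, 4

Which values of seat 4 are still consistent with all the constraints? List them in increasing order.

1, 3

seat 2 and seat 4 between them cover only {1, 3} — a naked pair. Remove those values from seat 1, seat 7, seat 8.
seat 1 has just one choice, so seat 1 = 6. Eliminate 6 elsewhere: seat 7.
seat 3 and seat 5 between them cover only {2, 4} — a naked pair. Remove those values from seat 7, seat 8.
seat 7's domain is down to {5}, so seat 7 = 5. Eliminate 5 elsewhere: seat 6.
No further eliminations apply; seat 4 can still be any of 1, 3.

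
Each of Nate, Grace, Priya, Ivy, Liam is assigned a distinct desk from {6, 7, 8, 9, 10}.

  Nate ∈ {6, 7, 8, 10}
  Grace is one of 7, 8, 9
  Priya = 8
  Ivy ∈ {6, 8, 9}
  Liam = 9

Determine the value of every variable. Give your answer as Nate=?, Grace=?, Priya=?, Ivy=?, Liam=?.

Nate=10, Grace=7, Priya=8, Ivy=6, Liam=9

Priya must be 8 (only option left). Eliminate 8 elsewhere: Nate, Grace, Ivy.
That leaves Liam = 9. Eliminate 9 elsewhere: Grace, Ivy.
Grace's domain is down to {7}, so Grace = 7. Eliminate 7 elsewhere: Nate.
Ivy must be 6 (only option left). So Nate can't be 6.
Nate's domain is down to {10}, so Nate = 10.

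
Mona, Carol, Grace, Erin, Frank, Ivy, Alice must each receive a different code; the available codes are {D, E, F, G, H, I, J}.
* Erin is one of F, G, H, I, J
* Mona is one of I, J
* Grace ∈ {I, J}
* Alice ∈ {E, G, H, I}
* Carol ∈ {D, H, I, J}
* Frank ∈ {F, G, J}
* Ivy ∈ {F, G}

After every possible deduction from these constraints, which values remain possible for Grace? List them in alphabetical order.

I, J

The 7 variables draw from only 7 values {D, E, F, G, H, I, J}, so each is used; only Carol can be D, hence Carol = D.
The 6 still-open variables draw from only 6 values {E, F, G, H, I, J}, so each is used; only Alice can be E, hence Alice = E.
The 5 still-open variables draw from only 5 values {F, G, H, I, J}, so each is used; only Erin can be H, hence Erin = H.
Mona and Grace share exactly the 2 values {I, J}; by pigeonhole those values go to them, so strike I, J from Frank.
No further eliminations apply; Grace can still be any of I, J.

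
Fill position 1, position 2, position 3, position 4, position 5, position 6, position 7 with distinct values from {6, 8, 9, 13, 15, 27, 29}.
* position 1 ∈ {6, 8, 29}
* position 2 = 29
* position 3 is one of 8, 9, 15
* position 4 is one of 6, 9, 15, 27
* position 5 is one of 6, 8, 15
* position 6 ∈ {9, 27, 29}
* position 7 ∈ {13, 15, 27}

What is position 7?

position 2's domain is down to {29}, so position 2 = 29. Strike 29 from position 1, position 6.
The 6 still-open variables together cover exactly {6, 8, 9, 13, 15, 27} — 6 values for 6 variables — and 13 appears only in position 7's list, so position 7 = 13.

13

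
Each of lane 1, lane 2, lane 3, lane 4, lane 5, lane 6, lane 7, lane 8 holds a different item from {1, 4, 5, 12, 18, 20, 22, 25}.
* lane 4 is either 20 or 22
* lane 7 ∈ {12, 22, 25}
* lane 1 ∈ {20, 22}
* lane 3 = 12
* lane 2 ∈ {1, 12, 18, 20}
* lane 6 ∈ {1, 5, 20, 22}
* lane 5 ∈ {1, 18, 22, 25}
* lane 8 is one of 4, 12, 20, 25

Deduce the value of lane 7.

25

lane 3 must be 12 (only option left). Remove 12 from lane 2, lane 7, lane 8.
The 7 still-open variables together cover exactly {1, 4, 5, 18, 20, 22, 25} — 7 values for 7 variables — and 4 appears only in lane 8's list, so lane 8 = 4.
The 6 still-open variables together cover exactly {1, 5, 18, 20, 22, 25} — 6 values for 6 variables — and 5 appears only in lane 6's list, so lane 6 = 5.
lane 1 and lane 4 between them cover only {20, 22} — a naked pair. Remove those values from lane 2, lane 5, lane 7.
So lane 7 = 25.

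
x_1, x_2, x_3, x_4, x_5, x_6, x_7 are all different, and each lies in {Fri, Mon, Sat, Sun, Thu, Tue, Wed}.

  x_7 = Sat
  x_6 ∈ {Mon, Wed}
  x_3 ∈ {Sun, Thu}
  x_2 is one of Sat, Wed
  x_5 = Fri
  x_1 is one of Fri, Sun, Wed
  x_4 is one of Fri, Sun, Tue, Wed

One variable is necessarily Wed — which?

x_5's domain is down to {Fri}, so x_5 = Fri. Eliminate Fri elsewhere: x_1, x_4.
x_7 must be Sat (only option left). Remove Sat from x_2.
So Wed goes to x_2.

x_2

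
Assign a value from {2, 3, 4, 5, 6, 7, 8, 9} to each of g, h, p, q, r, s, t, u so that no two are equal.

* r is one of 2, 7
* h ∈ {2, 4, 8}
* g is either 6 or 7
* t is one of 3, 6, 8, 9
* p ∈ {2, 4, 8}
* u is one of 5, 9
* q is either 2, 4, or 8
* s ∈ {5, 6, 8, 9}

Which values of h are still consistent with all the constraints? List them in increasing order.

The 8 variables draw from only 8 values {2, 3, 4, 5, 6, 7, 8, 9}, so each is used; only t can be 3, hence t = 3.
h, p, q between them cover only {2, 4, 8} — a naked triple. Remove those values from r, s.
That leaves r = 7. Remove 7 from g.
g must be 6 (only option left). Eliminate 6 elsewhere: s.
No further eliminations apply; h can still be any of 2, 4, 8.

2, 4, 8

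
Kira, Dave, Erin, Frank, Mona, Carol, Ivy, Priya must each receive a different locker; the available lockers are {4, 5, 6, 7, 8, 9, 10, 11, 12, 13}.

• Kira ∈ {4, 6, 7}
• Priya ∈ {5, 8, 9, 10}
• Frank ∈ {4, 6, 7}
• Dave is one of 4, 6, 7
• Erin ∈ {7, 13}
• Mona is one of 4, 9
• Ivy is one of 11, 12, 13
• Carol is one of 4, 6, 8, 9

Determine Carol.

8

Kira, Dave, Frank between them cover only {4, 6, 7} — a naked triple. Remove those values from Erin, Mona, Carol.
Erin has just one choice, so Erin = 13. Strike 13 from Ivy.
Mona has just one choice, so Mona = 9. Eliminate 9 elsewhere: Carol, Priya.
So Carol = 8.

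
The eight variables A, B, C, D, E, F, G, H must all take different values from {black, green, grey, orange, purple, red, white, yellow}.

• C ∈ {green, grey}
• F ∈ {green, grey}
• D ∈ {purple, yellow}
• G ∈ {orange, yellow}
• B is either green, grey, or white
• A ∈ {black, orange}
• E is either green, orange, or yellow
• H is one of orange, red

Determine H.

red

The 8 variables draw from only 8 values {black, green, grey, orange, purple, red, white, yellow}, so each is used; only A can be black, hence A = black.
The 7 still-open variables draw from only 7 values {green, grey, orange, purple, red, white, yellow}, so each is used; only D can be purple, hence D = purple.
Among the 6 still-open variables, red fits only H (and all 6 values in {green, grey, orange, red, white, yellow} must be used), so H = red.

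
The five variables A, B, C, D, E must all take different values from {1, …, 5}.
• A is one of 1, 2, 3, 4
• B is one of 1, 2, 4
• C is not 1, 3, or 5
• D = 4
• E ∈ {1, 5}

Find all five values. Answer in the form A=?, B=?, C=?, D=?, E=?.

A=3, B=1, C=2, D=4, E=5

D's domain is down to {4}, so D = 4. So A, B, C can't be 4.
That leaves C = 2. Remove 2 from A, B.
B must be 1 (only option left). Strike 1 from A, E.
E must be 5 (only option left).
A's domain is down to {3}, so A = 3.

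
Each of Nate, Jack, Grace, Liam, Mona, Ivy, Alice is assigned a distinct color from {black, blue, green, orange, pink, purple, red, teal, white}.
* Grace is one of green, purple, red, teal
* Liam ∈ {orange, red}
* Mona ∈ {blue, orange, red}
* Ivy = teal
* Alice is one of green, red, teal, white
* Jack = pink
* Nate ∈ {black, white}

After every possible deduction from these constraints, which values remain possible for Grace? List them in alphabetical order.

Jack must be pink (only option left).
Ivy must be teal (only option left). Remove teal from Grace, Alice.
No further eliminations apply; Grace can still be any of green, purple, red.

green, purple, red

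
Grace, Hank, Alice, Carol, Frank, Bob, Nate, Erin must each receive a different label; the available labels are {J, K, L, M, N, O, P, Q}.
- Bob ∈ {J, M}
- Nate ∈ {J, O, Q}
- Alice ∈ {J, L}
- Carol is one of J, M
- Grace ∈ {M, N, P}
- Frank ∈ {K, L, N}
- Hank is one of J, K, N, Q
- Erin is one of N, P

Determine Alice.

The 8 variables together cover exactly {J, K, L, M, N, O, P, Q} — 8 values for 8 variables — and O appears only in Nate's list, so Nate = O.
The 7 still-open variables together cover exactly {J, K, L, M, N, P, Q} — 7 values for 7 variables — and Q appears only in Hank's list, so Hank = Q.
The 6 still-open variables together cover exactly {J, K, L, M, N, P} — 6 values for 6 variables — and K appears only in Frank's list, so Frank = K.
The 5 still-open variables together cover exactly {J, L, M, N, P} — 5 values for 5 variables — and L appears only in Alice's list, so Alice = L.

L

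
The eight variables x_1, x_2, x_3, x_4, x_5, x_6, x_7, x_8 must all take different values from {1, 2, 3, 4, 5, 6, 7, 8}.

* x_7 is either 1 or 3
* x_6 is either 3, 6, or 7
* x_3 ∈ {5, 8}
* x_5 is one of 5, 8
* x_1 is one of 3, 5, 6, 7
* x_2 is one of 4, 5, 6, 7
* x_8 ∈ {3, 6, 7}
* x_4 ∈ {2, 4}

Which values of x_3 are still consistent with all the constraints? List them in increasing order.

Among the 8 variables, 1 fits only x_7 (and all 8 values in {1, 2, 3, 4, 5, 6, 7, 8} must be used), so x_7 = 1.
Among the 7 still-open variables, 2 fits only x_4 (and all 7 values in {2, 3, 4, 5, 6, 7, 8} must be used), so x_4 = 2.
The 6 still-open variables draw from only 6 values {3, 4, 5, 6, 7, 8}, so each is used; only x_2 can be 4, hence x_2 = 4.
x_3 and x_5 share exactly the 2 values {5, 8}; by pigeonhole those values go to them, so strike 5, 8 from x_1.
No further eliminations apply; x_3 can still be any of 5, 8.

5, 8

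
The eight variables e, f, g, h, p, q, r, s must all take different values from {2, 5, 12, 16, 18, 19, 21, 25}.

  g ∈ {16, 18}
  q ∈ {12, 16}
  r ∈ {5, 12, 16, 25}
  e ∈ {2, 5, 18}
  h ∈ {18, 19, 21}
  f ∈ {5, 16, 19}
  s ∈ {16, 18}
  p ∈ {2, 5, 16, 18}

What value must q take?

12

The 8 variables together cover exactly {2, 5, 12, 16, 18, 19, 21, 25} — 8 values for 8 variables — and 21 appears only in h's list, so h = 21.
The 7 still-open variables together cover exactly {2, 5, 12, 16, 18, 19, 25} — 7 values for 7 variables — and 19 appears only in f's list, so f = 19.
The 6 still-open variables together cover exactly {2, 5, 12, 16, 18, 25} — 6 values for 6 variables — and 25 appears only in r's list, so r = 25.
Among the 5 still-open variables, 12 fits only q (and all 5 values in {2, 5, 12, 16, 18} must be used), so q = 12.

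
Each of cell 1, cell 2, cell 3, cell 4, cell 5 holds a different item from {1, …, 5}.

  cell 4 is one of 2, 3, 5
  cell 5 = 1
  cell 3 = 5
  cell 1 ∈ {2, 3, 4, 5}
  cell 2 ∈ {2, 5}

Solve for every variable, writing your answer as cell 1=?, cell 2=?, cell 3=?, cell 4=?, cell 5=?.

cell 1=4, cell 2=2, cell 3=5, cell 4=3, cell 5=1

cell 3's domain is down to {5}, so cell 3 = 5. Strike 5 from cell 1, cell 2, cell 4.
That leaves cell 5 = 1.
cell 2's domain is down to {2}, so cell 2 = 2. Eliminate 2 elsewhere: cell 1, cell 4.
cell 4 has just one choice, so cell 4 = 3. Remove 3 from cell 1.
That leaves cell 1 = 4.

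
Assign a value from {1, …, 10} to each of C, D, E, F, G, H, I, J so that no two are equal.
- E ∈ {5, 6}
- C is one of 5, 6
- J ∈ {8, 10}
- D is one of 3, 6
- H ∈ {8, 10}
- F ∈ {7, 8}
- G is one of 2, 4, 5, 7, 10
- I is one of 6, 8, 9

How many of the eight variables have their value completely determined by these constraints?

C and E share exactly the 2 values {5, 6}; by pigeonhole those values go to them, so strike 5, 6 from D, G, I.
D must be 3 (only option left).
H and J share exactly the 2 values {8, 10}; by pigeonhole those values go to them, so strike 8, 10 from F, G, I.
F must be 7 (only option left). Remove 7 from G.
I's domain is down to {9}, so I = 9.
Determined: D=3, F=7, I=9. The other variables each still have more than one consistent value. That makes 3.

3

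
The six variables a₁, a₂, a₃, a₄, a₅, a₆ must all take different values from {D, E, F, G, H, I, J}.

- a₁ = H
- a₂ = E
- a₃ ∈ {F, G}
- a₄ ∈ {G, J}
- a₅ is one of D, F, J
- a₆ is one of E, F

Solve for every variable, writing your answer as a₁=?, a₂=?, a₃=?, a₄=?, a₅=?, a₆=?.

a₁=H, a₂=E, a₃=G, a₄=J, a₅=D, a₆=F

a₁ has just one choice, so a₁ = H.
a₂'s domain is down to {E}, so a₂ = E. Eliminate E elsewhere: a₆.
a₆ has just one choice, so a₆ = F. Eliminate F elsewhere: a₃, a₅.
a₃'s domain is down to {G}, so a₃ = G. Eliminate G elsewhere: a₄.
That leaves a₄ = J. Strike J from a₅.
That leaves a₅ = D.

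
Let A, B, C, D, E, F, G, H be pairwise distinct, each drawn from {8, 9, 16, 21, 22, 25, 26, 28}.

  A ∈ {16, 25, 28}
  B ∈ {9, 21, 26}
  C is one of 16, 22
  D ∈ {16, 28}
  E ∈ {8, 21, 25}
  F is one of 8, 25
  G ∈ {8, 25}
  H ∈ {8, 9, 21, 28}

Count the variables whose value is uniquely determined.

Among the 8 variables, 22 fits only C (and all 8 values in {8, 9, 16, 21, 22, 25, 26, 28} must be used), so C = 22.
Among the 7 still-open variables, 26 fits only B (and all 7 values in {8, 9, 16, 21, 25, 26, 28} must be used), so B = 26.
Among the 6 still-open variables, 9 fits only H (and all 6 values in {8, 9, 16, 21, 25, 28} must be used), so H = 9.
The 5 still-open variables draw from only 5 values {8, 16, 21, 25, 28}, so each is used; only E can be 21, hence E = 21.
The 2 variables F and G are confined to {8, 25}, which locks those values in; drop them from A.
Determined: B=26, C=22, E=21, H=9. The other variables each still have more than one consistent value. That makes 4.

4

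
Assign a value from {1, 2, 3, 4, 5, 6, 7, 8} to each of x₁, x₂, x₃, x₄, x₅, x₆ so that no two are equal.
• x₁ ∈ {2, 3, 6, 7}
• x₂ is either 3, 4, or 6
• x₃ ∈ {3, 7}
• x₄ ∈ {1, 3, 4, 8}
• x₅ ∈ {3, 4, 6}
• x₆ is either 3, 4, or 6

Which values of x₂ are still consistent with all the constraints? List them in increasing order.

3, 4, 6

x₂, x₅, x₆ between them cover only {3, 4, 6} — a naked triple. Remove those values from x₁, x₃, x₄.
x₃'s domain is down to {7}, so x₃ = 7. So x₁ can't be 7.
That leaves x₁ = 2.
No further eliminations apply; x₂ can still be any of 3, 4, 6.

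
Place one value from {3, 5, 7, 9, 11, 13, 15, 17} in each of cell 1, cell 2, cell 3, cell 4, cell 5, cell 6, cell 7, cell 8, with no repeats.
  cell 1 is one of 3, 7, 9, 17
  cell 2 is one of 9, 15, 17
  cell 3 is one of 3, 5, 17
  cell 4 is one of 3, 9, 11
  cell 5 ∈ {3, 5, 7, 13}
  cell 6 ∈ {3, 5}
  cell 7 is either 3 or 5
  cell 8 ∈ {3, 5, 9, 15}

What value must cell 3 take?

The 8 variables together cover exactly {3, 5, 7, 9, 11, 13, 15, 17} — 8 values for 8 variables — and 11 appears only in cell 4's list, so cell 4 = 11.
The 7 still-open variables together cover exactly {3, 5, 7, 9, 13, 15, 17} — 7 values for 7 variables — and 13 appears only in cell 5's list, so cell 5 = 13.
The 6 still-open variables draw from only 6 values {3, 5, 7, 9, 15, 17}, so each is used; only cell 1 can be 7, hence cell 1 = 7.
cell 6 and cell 7 between them cover only {3, 5} — a naked pair. Remove those values from cell 3, cell 8.
So cell 3 = 17.

17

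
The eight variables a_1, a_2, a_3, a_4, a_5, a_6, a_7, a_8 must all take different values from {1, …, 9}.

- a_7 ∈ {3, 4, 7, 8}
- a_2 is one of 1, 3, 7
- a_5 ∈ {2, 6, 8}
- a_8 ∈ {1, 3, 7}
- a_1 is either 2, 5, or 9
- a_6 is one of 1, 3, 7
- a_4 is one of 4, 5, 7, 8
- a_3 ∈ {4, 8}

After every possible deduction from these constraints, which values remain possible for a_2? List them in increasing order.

1, 3, 7

a_2, a_6, a_8 share exactly the 3 values {1, 3, 7}; by pigeonhole those values go to them, so strike 1, 3, 7 from a_4, a_7.
The 2 variables a_3 and a_7 are confined to {4, 8}, which locks those values in; drop them from a_4, a_5.
a_4's domain is down to {5}, so a_4 = 5. Remove 5 from a_1.
No further eliminations apply; a_2 can still be any of 1, 3, 7.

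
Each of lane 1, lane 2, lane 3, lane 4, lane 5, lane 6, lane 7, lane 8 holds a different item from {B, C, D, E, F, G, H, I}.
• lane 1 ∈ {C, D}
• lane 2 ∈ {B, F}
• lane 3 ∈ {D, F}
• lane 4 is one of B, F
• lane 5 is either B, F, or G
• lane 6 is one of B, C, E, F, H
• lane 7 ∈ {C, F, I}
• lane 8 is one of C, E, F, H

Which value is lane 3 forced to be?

D

The 8 variables draw from only 8 values {B, C, D, E, F, G, H, I}, so each is used; only lane 5 can be G, hence lane 5 = G.
Among the 7 still-open variables, I fits only lane 7 (and all 7 values in {B, C, D, E, F, H, I} must be used), so lane 7 = I.
lane 2 and lane 4 between them cover only {B, F} — a naked pair. Remove those values from lane 3, lane 6, lane 8.
So lane 3 = D.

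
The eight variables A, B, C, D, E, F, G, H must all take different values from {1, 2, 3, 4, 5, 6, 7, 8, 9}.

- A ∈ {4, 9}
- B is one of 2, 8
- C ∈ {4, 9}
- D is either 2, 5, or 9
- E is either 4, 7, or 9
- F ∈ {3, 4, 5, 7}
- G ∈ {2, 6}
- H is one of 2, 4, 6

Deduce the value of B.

The 8 variables together cover exactly {2, 3, 4, 5, 6, 7, 8, 9} — 8 values for 8 variables — and 3 appears only in F's list, so F = 3.
Among the 7 still-open variables, 5 fits only D (and all 7 values in {2, 4, 5, 6, 7, 8, 9} must be used), so D = 5.
The 6 still-open variables draw from only 6 values {2, 4, 6, 7, 8, 9}, so each is used; only E can be 7, hence E = 7.
Among the 5 still-open variables, 8 fits only B (and all 5 values in {2, 4, 6, 8, 9} must be used), so B = 8.

8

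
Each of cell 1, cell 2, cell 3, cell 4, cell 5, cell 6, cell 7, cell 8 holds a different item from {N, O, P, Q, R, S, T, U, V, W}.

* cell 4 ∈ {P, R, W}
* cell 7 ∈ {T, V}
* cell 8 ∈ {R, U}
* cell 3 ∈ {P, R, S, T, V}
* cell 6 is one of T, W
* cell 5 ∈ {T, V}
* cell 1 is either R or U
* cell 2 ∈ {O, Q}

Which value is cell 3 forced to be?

The 2 variables cell 1 and cell 8 are confined to {R, U}, which locks those values in; drop them from cell 3, cell 4.
The 2 variables cell 5 and cell 7 are confined to {T, V}, which locks those values in; drop them from cell 3, cell 6.
That leaves cell 6 = W. Remove W from cell 4.
That leaves cell 4 = P. So cell 3 can't be P.
So cell 3 = S.

S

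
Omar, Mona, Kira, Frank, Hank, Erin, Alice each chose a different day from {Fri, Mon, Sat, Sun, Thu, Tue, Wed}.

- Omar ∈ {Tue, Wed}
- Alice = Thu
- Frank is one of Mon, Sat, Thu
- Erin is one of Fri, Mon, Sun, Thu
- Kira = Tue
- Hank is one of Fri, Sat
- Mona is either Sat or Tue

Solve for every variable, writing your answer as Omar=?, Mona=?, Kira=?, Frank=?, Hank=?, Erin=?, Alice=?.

Kira has just one choice, so Kira = Tue. Remove Tue from Omar, Mona.
That leaves Alice = Thu. Remove Thu from Frank, Erin.
Omar has just one choice, so Omar = Wed.
Mona has just one choice, so Mona = Sat. So Frank, Hank can't be Sat.
That leaves Frank = Mon. So Erin can't be Mon.
Hank's domain is down to {Fri}, so Hank = Fri. Remove Fri from Erin.
Erin must be Sun (only option left).

Omar=Wed, Mona=Sat, Kira=Tue, Frank=Mon, Hank=Fri, Erin=Sun, Alice=Thu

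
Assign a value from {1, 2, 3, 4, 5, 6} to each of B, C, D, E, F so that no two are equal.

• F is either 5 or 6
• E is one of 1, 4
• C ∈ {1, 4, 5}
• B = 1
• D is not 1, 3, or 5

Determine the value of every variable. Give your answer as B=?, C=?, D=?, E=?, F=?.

B=1, C=5, D=2, E=4, F=6

B must be 1 (only option left). Remove 1 from C, E.
That leaves E = 4. So C, D can't be 4.
C must be 5 (only option left). Strike 5 from F.
F has just one choice, so F = 6. So D can't be 6.
D must be 2 (only option left).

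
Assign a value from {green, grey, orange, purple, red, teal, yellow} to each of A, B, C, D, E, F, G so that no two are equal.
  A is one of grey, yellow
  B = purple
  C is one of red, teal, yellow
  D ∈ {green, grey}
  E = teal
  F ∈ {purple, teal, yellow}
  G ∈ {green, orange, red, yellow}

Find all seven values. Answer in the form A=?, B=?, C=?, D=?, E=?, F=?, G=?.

A=grey, B=purple, C=red, D=green, E=teal, F=yellow, G=orange

B has just one choice, so B = purple. Strike purple from F.
E has just one choice, so E = teal. So C, F can't be teal.
F's domain is down to {yellow}, so F = yellow. Remove yellow from A, C, G.
That leaves A = grey. Eliminate grey elsewhere: D.
That leaves C = red. Remove red from G.
That leaves D = green. Eliminate green elsewhere: G.
G must be orange (only option left).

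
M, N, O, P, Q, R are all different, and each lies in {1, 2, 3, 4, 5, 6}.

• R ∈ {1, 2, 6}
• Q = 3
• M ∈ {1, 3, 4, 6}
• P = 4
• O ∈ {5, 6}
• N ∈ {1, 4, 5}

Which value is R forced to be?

P has just one choice, so P = 4. Strike 4 from M, N.
Q has just one choice, so Q = 3. Strike 3 from M.
Among the 4 still-open variables, 2 fits only R (and all 4 values in {1, 2, 5, 6} must be used), so R = 2.

2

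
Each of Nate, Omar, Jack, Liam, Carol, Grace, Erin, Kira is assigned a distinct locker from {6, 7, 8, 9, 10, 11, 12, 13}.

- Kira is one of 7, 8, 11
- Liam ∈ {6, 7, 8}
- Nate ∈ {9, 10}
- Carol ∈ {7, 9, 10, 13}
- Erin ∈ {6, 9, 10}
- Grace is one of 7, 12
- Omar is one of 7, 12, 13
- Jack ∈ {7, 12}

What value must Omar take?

13

The 8 variables draw from only 8 values {6, 7, 8, 9, 10, 11, 12, 13}, so each is used; only Kira can be 11, hence Kira = 11.
The 7 still-open variables together cover exactly {6, 7, 8, 9, 10, 12, 13} — 7 values for 7 variables — and 8 appears only in Liam's list, so Liam = 8.
Among the 6 still-open variables, 6 fits only Erin (and all 6 values in {6, 7, 9, 10, 12, 13} must be used), so Erin = 6.
The 2 variables Jack and Grace are confined to {7, 12}, which locks those values in; drop them from Omar, Carol.
So Omar = 13.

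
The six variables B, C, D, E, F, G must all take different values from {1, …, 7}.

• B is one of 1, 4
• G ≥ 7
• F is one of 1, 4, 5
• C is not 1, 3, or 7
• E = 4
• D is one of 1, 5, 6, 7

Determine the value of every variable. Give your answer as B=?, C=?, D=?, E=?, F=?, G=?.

E's domain is down to {4}, so E = 4. Strike 4 from B, C, F.
G must be 7 (only option left). Remove 7 from D.
B's domain is down to {1}, so B = 1. Remove 1 from D, F.
F has just one choice, so F = 5. Strike 5 from C, D.
D must be 6 (only option left). Strike 6 from C.
That leaves C = 2.

B=1, C=2, D=6, E=4, F=5, G=7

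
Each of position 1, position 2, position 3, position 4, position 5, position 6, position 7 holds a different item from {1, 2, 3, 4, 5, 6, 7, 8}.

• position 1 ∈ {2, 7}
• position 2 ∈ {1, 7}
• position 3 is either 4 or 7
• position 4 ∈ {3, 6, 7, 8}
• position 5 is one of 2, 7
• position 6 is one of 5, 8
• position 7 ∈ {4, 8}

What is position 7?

The 2 variables position 1 and position 5 are confined to {2, 7}, which locks those values in; drop them from position 2, position 3, position 4.
position 2 must be 1 (only option left).
That leaves position 3 = 4. So position 7 can't be 4.
So position 7 = 8.

8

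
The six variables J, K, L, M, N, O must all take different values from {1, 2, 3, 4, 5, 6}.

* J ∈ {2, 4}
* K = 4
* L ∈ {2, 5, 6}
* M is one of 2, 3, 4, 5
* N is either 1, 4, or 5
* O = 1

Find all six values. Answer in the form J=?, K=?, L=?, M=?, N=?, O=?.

K must be 4 (only option left). Eliminate 4 elsewhere: J, M, N.
O has just one choice, so O = 1. So N can't be 1.
J has just one choice, so J = 2. Remove 2 from L, M.
N's domain is down to {5}, so N = 5. Strike 5 from L, M.
L's domain is down to {6}, so L = 6.
M must be 3 (only option left).

J=2, K=4, L=6, M=3, N=5, O=1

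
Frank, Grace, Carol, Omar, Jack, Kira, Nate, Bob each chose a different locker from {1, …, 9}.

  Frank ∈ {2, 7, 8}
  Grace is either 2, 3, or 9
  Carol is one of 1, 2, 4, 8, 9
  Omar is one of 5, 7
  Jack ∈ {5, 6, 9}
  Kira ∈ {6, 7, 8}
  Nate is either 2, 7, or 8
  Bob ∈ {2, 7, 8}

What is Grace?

3

Frank, Nate, Bob share exactly the 3 values {2, 7, 8}; by pigeonhole those values go to them, so strike 2, 7, 8 from Grace, Carol, Omar, Kira.
Omar must be 5 (only option left). Eliminate 5 elsewhere: Jack.
Kira has just one choice, so Kira = 6. Eliminate 6 elsewhere: Jack.
Jack must be 9 (only option left). So Grace, Carol can't be 9.
So Grace = 3.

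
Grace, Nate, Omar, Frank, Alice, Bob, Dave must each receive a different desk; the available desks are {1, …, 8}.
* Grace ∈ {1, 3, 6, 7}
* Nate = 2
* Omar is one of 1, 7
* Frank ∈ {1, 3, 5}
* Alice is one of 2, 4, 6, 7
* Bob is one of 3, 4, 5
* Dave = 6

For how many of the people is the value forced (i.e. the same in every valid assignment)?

Nate must be 2 (only option left). Remove 2 from Alice.
That leaves Dave = 6. So Grace, Alice can't be 6.
Determined: Nate=2, Dave=6. The other people each still have more than one consistent value. That makes 2.

2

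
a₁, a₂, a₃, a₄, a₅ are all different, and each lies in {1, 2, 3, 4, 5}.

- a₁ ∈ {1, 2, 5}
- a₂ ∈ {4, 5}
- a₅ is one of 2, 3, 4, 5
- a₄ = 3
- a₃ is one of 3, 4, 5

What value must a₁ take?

1

a₄ has just one choice, so a₄ = 3. Strike 3 from a₃, a₅.
The 4 still-open variables draw from only 4 values {1, 2, 4, 5}, so each is used; only a₁ can be 1, hence a₁ = 1.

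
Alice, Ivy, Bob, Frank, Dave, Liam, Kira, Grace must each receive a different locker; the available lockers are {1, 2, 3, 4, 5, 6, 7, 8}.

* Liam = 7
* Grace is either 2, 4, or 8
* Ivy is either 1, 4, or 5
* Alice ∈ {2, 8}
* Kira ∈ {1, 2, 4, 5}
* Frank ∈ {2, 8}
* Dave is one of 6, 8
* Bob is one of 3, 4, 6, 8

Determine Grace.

4

Liam's domain is down to {7}, so Liam = 7.
The 7 still-open variables draw from only 7 values {1, 2, 3, 4, 5, 6, 8}, so each is used; only Bob can be 3, hence Bob = 3.
The 6 still-open variables together cover exactly {1, 2, 4, 5, 6, 8} — 6 values for 6 variables — and 6 appears only in Dave's list, so Dave = 6.
The 2 variables Alice and Frank are confined to {2, 8}, which locks those values in; drop them from Kira, Grace.
So Grace = 4.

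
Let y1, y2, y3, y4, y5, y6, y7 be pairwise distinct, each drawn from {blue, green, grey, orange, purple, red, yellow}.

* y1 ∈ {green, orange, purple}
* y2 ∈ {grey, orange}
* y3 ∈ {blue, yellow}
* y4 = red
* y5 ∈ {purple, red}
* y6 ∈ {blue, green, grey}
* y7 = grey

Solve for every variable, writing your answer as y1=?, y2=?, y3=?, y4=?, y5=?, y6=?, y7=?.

y4 must be red (only option left). Remove red from y5.
That leaves y5 = purple. Remove purple from y1.
y7's domain is down to {grey}, so y7 = grey. Strike grey from y2, y6.
y2's domain is down to {orange}, so y2 = orange. So y1 can't be orange.
That leaves y1 = green. Remove green from y6.
y6 must be blue (only option left). Remove blue from y3.
y3's domain is down to {yellow}, so y3 = yellow.

y1=green, y2=orange, y3=yellow, y4=red, y5=purple, y6=blue, y7=grey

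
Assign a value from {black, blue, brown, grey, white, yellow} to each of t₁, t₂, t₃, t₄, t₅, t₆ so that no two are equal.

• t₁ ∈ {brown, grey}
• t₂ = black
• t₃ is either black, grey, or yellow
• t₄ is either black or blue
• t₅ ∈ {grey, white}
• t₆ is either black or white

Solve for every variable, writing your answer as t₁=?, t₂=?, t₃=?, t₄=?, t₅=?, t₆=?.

t₂'s domain is down to {black}, so t₂ = black. Remove black from t₃, t₄, t₆.
t₄ has just one choice, so t₄ = blue.
t₆'s domain is down to {white}, so t₆ = white. Remove white from t₅.
t₅ has just one choice, so t₅ = grey. Eliminate grey elsewhere: t₁, t₃.
t₁ has just one choice, so t₁ = brown.
t₃'s domain is down to {yellow}, so t₃ = yellow.

t₁=brown, t₂=black, t₃=yellow, t₄=blue, t₅=grey, t₆=white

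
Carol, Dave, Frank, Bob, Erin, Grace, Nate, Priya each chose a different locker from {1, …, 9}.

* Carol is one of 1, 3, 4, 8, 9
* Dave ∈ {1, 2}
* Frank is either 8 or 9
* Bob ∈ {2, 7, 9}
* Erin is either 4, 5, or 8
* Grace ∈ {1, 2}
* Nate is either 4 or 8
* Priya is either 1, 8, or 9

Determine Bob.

The 8 variables together cover exactly {1, 2, 3, 4, 5, 7, 8, 9} — 8 values for 8 variables — and 3 appears only in Carol's list, so Carol = 3.
Among the 7 still-open variables, 5 fits only Erin (and all 7 values in {1, 2, 4, 5, 7, 8, 9} must be used), so Erin = 5.
The 6 still-open variables together cover exactly {1, 2, 4, 7, 8, 9} — 6 values for 6 variables — and 4 appears only in Nate's list, so Nate = 4.
The 5 still-open variables together cover exactly {1, 2, 7, 8, 9} — 5 values for 5 variables — and 7 appears only in Bob's list, so Bob = 7.

7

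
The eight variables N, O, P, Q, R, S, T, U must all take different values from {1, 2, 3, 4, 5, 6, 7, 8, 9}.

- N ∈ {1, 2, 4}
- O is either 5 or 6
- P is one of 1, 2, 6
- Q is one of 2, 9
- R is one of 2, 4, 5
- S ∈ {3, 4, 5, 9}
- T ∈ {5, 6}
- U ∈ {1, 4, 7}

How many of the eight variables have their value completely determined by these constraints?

Among the 8 variables, 3 fits only S (and all 8 values in {1, 2, 3, 4, 5, 6, 7, 9} must be used), so S = 3.
Among the 7 still-open variables, 7 fits only U (and all 7 values in {1, 2, 4, 5, 6, 7, 9} must be used), so U = 7.
The 6 still-open variables draw from only 6 values {1, 2, 4, 5, 6, 9}, so each is used; only Q can be 9, hence Q = 9.
O and T between them cover only {5, 6} — a naked pair. Remove those values from P, R.
Determined: Q=9, S=3, U=7. The other variables each still have more than one consistent value. That makes 3.

3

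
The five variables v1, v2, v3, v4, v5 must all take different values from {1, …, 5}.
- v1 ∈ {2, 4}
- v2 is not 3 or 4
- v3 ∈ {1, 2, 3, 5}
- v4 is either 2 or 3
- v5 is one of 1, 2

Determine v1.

4

Among the 5 variables, 4 fits only v1 (and all 5 values in {1, 2, 3, 4, 5} must be used), so v1 = 4.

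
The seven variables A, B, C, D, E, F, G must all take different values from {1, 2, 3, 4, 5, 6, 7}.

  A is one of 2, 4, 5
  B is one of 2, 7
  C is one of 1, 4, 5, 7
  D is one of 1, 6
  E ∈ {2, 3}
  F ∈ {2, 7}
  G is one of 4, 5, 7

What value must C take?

The 7 variables draw from only 7 values {1, 2, 3, 4, 5, 6, 7}, so each is used; only E can be 3, hence E = 3.
Among the 6 still-open variables, 6 fits only D (and all 6 values in {1, 2, 4, 5, 6, 7} must be used), so D = 6.
The 5 still-open variables together cover exactly {1, 2, 4, 5, 7} — 5 values for 5 variables — and 1 appears only in C's list, so C = 1.

1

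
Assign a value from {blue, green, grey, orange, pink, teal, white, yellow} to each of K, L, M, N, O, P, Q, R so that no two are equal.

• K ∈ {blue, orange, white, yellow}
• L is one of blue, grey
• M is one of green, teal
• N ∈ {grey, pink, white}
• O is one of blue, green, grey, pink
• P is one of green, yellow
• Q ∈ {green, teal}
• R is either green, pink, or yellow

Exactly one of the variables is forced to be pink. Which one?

The 8 variables together cover exactly {blue, green, grey, orange, pink, teal, white, yellow} — 8 values for 8 variables — and orange appears only in K's list, so K = orange.
Among the 7 still-open variables, white fits only N (and all 7 values in {blue, green, grey, pink, teal, white, yellow} must be used), so N = white.
M and Q between them cover only {green, teal} — a naked pair. Remove those values from O, P, R.
P has just one choice, so P = yellow. Remove yellow from R.
So pink goes to R.

R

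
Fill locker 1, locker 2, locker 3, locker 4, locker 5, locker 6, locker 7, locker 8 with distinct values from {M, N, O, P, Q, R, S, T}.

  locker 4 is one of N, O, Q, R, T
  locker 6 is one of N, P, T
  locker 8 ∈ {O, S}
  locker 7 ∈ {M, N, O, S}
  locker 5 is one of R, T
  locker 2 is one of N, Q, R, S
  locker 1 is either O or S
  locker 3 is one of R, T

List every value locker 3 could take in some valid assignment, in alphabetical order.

The 8 variables draw from only 8 values {M, N, O, P, Q, R, S, T}, so each is used; only locker 7 can be M, hence locker 7 = M.
The 7 still-open variables draw from only 7 values {N, O, P, Q, R, S, T}, so each is used; only locker 6 can be P, hence locker 6 = P.
The 2 variables locker 1 and locker 8 are confined to {O, S}, which locks those values in; drop them from locker 2, locker 4.
locker 3 and locker 5 share exactly the 2 values {R, T}; by pigeonhole those values go to them, so strike R, T from locker 2, locker 4.
No further eliminations apply; locker 3 can still be any of R, T.

R, T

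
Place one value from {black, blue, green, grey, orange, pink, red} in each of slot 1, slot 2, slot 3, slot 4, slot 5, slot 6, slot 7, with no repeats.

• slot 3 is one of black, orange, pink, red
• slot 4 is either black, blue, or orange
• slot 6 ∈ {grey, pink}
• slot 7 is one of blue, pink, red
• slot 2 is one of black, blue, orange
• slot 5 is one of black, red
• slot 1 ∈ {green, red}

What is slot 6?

grey

Among the 7 variables, green fits only slot 1 (and all 7 values in {black, blue, green, grey, orange, pink, red} must be used), so slot 1 = green.
Among the 6 still-open variables, grey fits only slot 6 (and all 6 values in {black, blue, grey, orange, pink, red} must be used), so slot 6 = grey.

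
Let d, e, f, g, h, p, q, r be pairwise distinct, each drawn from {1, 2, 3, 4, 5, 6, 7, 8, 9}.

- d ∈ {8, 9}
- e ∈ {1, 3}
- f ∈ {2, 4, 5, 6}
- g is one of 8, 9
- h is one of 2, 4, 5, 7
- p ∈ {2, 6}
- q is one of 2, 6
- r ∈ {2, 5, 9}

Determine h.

7

The 2 variables d and g are confined to {8, 9}, which locks those values in; drop them from r.
p and q share exactly the 2 values {2, 6}; by pigeonhole those values go to them, so strike 2, 6 from f, h, r.
r must be 5 (only option left). Strike 5 from f, h.
f's domain is down to {4}, so f = 4. Eliminate 4 elsewhere: h.
So h = 7.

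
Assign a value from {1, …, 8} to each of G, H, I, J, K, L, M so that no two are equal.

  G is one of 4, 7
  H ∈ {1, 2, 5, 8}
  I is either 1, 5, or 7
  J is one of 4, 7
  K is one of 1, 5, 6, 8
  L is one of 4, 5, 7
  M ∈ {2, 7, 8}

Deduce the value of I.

1

Among the 7 variables, 6 fits only K (and all 7 values in {1, 2, 4, 5, 6, 7, 8} must be used), so K = 6.
G and J between them cover only {4, 7} — a naked pair. Remove those values from I, L, M.
L's domain is down to {5}, so L = 5. Eliminate 5 elsewhere: H, I.
So I = 1.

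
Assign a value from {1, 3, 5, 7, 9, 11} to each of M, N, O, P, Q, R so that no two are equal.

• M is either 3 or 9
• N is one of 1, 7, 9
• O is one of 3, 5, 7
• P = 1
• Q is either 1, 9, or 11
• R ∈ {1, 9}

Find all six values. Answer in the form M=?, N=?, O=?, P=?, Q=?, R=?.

M=3, N=7, O=5, P=1, Q=11, R=9

P has just one choice, so P = 1. So N, Q, R can't be 1.
R must be 9 (only option left). So M, N, Q can't be 9.
M must be 3 (only option left). Remove 3 from O.
That leaves N = 7. Eliminate 7 elsewhere: O.
O's domain is down to {5}, so O = 5.
Q must be 11 (only option left).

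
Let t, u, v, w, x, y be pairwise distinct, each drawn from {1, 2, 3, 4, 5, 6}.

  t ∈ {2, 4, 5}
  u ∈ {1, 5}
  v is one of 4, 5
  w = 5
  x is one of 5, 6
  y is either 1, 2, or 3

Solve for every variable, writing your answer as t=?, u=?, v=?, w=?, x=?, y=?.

t=2, u=1, v=4, w=5, x=6, y=3

w must be 5 (only option left). Eliminate 5 elsewhere: t, u, v, x.
x's domain is down to {6}, so x = 6.
u must be 1 (only option left). Eliminate 1 elsewhere: y.
That leaves v = 4. Remove 4 from t.
t's domain is down to {2}, so t = 2. Strike 2 from y.
That leaves y = 3.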